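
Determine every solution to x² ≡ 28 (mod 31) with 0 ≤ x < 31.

11, 20

Since 31 ≡ 3 (mod 4), a square root of 28 is 28^((31+1)/4) = 28^8 mod 31.
Repeated squaring: 28^2≡9, 28^4≡19, 28^8≡20 (mod 31).
28^8 = 28^(8) ≡ 20 (mod 31).
Check: 20² = 400 ≡ 28 (mod 31). The two roots are 11 and 20.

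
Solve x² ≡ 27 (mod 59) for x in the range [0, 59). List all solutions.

26, 33

Since 59 ≡ 3 (mod 4), a square root of 27 is 27^((59+1)/4) = 27^15 mod 59.
Repeated squaring: 27^2≡21, 27^4≡28, 27^8≡17 (mod 59).
27^15 = 27^(8+4+2+1) ≡ 26 (mod 59).
Check: 26² = 676 ≡ 27 (mod 59). The two roots are 26 and 33.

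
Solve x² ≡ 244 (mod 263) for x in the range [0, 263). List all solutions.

Since 263 ≡ 3 (mod 4), a square root of 244 is 244^((263+1)/4) = 244^66 mod 263.
Repeated squaring: 244^2≡98, 244^4≡136, 244^8≡86, 244^16≡32, 244^32≡235, 244^64≡258 (mod 263).
244^66 = 244^(64+2) ≡ 36 (mod 263).
Check: 36² = 1296 ≡ 244 (mod 263). The two roots are 36 and 227.

36, 227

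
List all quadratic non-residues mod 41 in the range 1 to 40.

Square k = 1,…,20 (k and 41−k give the same square):
1²=1, 2²=4, 3²=9, 4²=16, 5²=25, 6²=36, 7²≡8, 8²≡23, 9²≡40, 10²≡18, 11²≡39, 12²≡21, 13²≡5, 14²≡32, 15²≡20, 16²≡10, 17²≡2, 18²≡37, 19²≡33, 20²≡31 (mod 41).
The residues are {1, 2, 4, 5, 8, 9, 10, 16, 18, 20, 21, 23, 25, 31, 32, 33, 36, 37, 39, 40}; the non-residues are the remaining 20 nonzero classes.

3,6,7,11,12,13,14,15,17,19,22,24,26,27,28,29,30,34,35,38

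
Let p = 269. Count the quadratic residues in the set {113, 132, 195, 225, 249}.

(113/269) = -1 → non-residue.
(132/269) = -1 → non-residue.
(195/269) = -1 → non-residue.
(225/269) = +1 → QR.
(249/269) = +1 → QR.
Total quadratic residues among the 5: 2.

2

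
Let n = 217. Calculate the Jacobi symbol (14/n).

0

Pull out 2: since 217 ≡ 1 (mod 8), (2/217) = +1.
Reciprocity: 7 ≡ 3 and 217 ≡ 1 (mod 4), so (7/217) = +(217/7).
Reduce top mod 7: now compute (0/7).
Top reduces to 0: gcd > 1, so the symbol is 0.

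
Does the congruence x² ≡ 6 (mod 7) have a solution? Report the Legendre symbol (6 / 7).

Pull out 2: since 7 ≡ 7 (mod 8), (2/7) = +1.
Reciprocity: 3 ≡ 3 and 7 ≡ 3 (mod 4), so (3/7) = −(7/3).
Reduce top mod 3: now compute (1/3).
Reached (1/3) = 1. Collecting the sign flips along the way, the symbol is -1.

-1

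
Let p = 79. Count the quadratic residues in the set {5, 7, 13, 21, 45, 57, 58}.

4

(5/79) = +1 → QR.
(7/79) = -1 → non-residue.
(13/79) = +1 → QR.
(21/79) = +1 → QR.
(45/79) = +1 → QR.
(57/79) = -1 → non-residue.
(58/79) = -1 → non-residue.
Total quadratic residues among the 7: 4.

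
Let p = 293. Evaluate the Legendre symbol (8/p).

Pull out 2^3: since 293 ≡ 5 (mod 8), (2/293) = -1, so (2/293)^3 = -1.
Reached (1/293) = 1. Collecting the sign flips along the way, the symbol is -1.

-1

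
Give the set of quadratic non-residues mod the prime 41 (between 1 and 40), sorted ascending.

Square k = 1,…,20 (k and 41−k give the same square):
1²=1, 2²=4, 3²=9, 4²=16, 5²=25, 6²=36, 7²≡8, 8²≡23, 9²≡40, 10²≡18, 11²≡39, 12²≡21, 13²≡5, 14²≡32, 15²≡20, 16²≡10, 17²≡2, 18²≡37, 19²≡33, 20²≡31 (mod 41).
The residues are {1, 2, 4, 5, 8, 9, 10, 16, 18, 20, 21, 23, 25, 31, 32, 33, 36, 37, 39, 40}; the non-residues are the remaining 20 nonzero classes.

3 6 7 11 12 13 14 15 17 19 22 24 26 27 28 29 30 34 35 38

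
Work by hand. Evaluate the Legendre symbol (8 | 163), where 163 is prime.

-1

Pull out 2^3: since 163 ≡ 3 (mod 8), (2/163) = -1, so (2/163)^3 = -1.
Reached (1/163) = 1. Collecting the sign flips along the way, the symbol is -1.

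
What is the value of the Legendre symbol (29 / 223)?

Euler's criterion: (29/223) ≡ 29^111 (mod 223).
29^2 ≡ 172 (mod 223)
29^4 ≡ 148 (mod 223)
29^8 ≡ 50 (mod 223)
29^16 ≡ 47 (mod 223)
29^32 ≡ 202 (mod 223)
29^64 ≡ 218 (mod 223)
29^111 = 29^(64+32+8+4+2+1) ≡ 1 (mod 223).
Result is 1, so (29/223) = 1.

1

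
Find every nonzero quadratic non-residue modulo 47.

5, 10, 11, 13, 15, 19, 20, 22, 23, 26, 29, 30, 31, 33, 35, 38, 39, 40, 41, 43, 44, 45, 46

Square k = 1,…,23 (k and 47−k give the same square):
1²=1, 2²=4, 3²=9, 4²=16, 5²=25, 6²=36, 7²≡2, 8²≡17, 9²≡34, 10²≡6, 11²≡27, 12²≡3, 13²≡28, 14²≡8, 15²≡37, 16²≡21, 17²≡7, 18²≡42, 19²≡32, 20²≡24, 21²≡18, 22²≡14, 23²≡12 (mod 47).
The residues are {1, 2, 3, 4, 6, 7, 8, 9, 12, 14, 16, 17, 18, 21, 24, 25, 27, 28, 32, 34, 36, 37, 42}; the non-residues are the remaining 23 nonzero classes.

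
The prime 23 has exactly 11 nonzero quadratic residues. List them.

1, 2, 3, 4, 6, 8, 9, 12, 13, 16, 18

Square k = 1,…,11 (k and 23−k give the same square):
1²=1, 2²=4, 3²=9, 4²=16, 5²≡2, 6²≡13, 7²≡3, 8²≡18, 9²≡12, 10²≡8, 11²≡6 (mod 23).
So the quadratic residues mod 23 are {1, 2, 3, 4, 6, 8, 9, 12, 13, 16, 18}.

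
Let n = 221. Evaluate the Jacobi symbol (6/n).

Pull out 2: since 221 ≡ 5 (mod 8), (2/221) = -1.
Reciprocity: 3 ≡ 3 and 221 ≡ 1 (mod 4), so (3/221) = +(221/3).
Reduce top mod 3: now compute (2/3).
Pull out 2: since 3 ≡ 3 (mod 8), (2/3) = -1.
Reached (1/3) = 1. Collecting the sign flips along the way, the symbol is +1.

1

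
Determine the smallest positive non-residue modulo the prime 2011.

2

(2/2011) = −1, so 2 is the smallest positive non-residue mod 2011.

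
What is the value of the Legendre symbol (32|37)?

-1

Pull out 2^5: since 37 ≡ 5 (mod 8), (2/37) = -1, so (2/37)^5 = -1.
Reached (1/37) = 1. Collecting the sign flips along the way, the symbol is -1.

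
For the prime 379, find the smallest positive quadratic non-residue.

2

(2/379) = −1, so 2 is the smallest positive non-residue mod 379.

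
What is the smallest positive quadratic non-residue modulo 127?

3

(2/127) = +1, so 2 is a residue.
(3/127) = −1, so 3 is the smallest positive non-residue mod 127.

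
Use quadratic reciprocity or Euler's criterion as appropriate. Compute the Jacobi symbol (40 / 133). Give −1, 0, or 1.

1

Pull out 2^3: since 133 ≡ 5 (mod 8), (2/133) = -1, so (2/133)^3 = -1.
Reciprocity: 5 ≡ 1 and 133 ≡ 1 (mod 4), so (5/133) = +(133/5).
Reduce top mod 5: now compute (3/5).
Reciprocity: 3 ≡ 3 and 5 ≡ 1 (mod 4), so (3/5) = +(5/3).
Reduce top mod 3: now compute (2/3).
Pull out 2: since 3 ≡ 3 (mod 8), (2/3) = -1.
Reached (1/3) = 1. Collecting the sign flips along the way, the symbol is +1.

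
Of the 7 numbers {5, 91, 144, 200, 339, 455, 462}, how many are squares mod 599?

(5/599) = +1 → QR.
(91/599) = -1 → non-residue.
(144/599) = +1 → QR.
(200/599) = +1 → QR.
(339/599) = -1 → non-residue.
(455/599) = -1 → non-residue.
(462/599) = +1 → QR.
Total quadratic residues among the 7: 4.

4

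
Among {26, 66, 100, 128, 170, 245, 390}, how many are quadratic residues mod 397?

(26/397) = +1 → QR.
(66/397) = -1 → non-residue.
(100/397) = +1 → QR.
(128/397) = -1 → non-residue.
(170/397) = -1 → non-residue.
(245/397) = -1 → non-residue.
(390/397) = -1 → non-residue.
Total quadratic residues among the 7: 2.

2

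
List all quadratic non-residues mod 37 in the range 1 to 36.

2,5,6,8,13,14,15,17,18,19,20,22,23,24,29,31,32,35

Square k = 1,…,18 (k and 37−k give the same square):
1²=1, 2²=4, 3²=9, 4²=16, 5²=25, 6²=36, 7²≡12, 8²≡27, 9²≡7, 10²≡26, 11²≡10, 12²≡33, 13²≡21, 14²≡11, 15²≡3, 16²≡34, 17²≡30, 18²≡28 (mod 37).
The residues are {1, 3, 4, 7, 9, 10, 11, 12, 16, 21, 25, 26, 27, 28, 30, 33, 34, 36}; the non-residues are the remaining 18 nonzero classes.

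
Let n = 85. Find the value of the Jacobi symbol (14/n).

-1

Pull out 2: since 85 ≡ 5 (mod 8), (2/85) = -1.
Reciprocity: 7 ≡ 3 and 85 ≡ 1 (mod 4), so (7/85) = +(85/7).
Reduce top mod 7: now compute (1/7).
Reached (1/7) = 1. Collecting the sign flips along the way, the symbol is -1.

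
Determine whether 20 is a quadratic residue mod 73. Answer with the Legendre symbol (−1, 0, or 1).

-1

Euler's criterion: (20/73) ≡ 20^36 (mod 73).
20^2 ≡ 35 (mod 73)
20^4 ≡ 57 (mod 73)
20^8 ≡ 37 (mod 73)
20^16 ≡ 55 (mod 73)
20^32 ≡ 32 (mod 73)
20^36 = 20^(32+4) ≡ 72 (mod 73).
Result is 72 ≡ −1, so (20/73) = −1.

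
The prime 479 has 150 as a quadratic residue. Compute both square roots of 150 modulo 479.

Since 479 ≡ 3 (mod 4), a square root of 150 is 150^((479+1)/4) = 150^120 mod 479.
Repeated squaring: 150^2≡466, 150^4≡169, 150^8≡300, 150^16≡427, 150^32≡309, 150^64≡160 (mod 479).
150^120 = 150^(64+32+16+8) ≡ 245 (mod 479).
Check: 245² = 60025 ≡ 150 (mod 479). The two roots are 234 and 245.

234, 245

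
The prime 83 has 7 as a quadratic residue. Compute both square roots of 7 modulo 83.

16, 67

Since 83 ≡ 3 (mod 4), a square root of 7 is 7^((83+1)/4) = 7^21 mod 83.
Repeated squaring: 7^2≡49, 7^4≡77, 7^8≡36, 7^16≡51 (mod 83).
7^21 = 7^(16+4+1) ≡ 16 (mod 83).
Check: 16² = 256 ≡ 7 (mod 83). The two roots are 16 and 67.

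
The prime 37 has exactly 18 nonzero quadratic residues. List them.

1,3,4,7,9,10,11,12,16,21,25,26,27,28,30,33,34,36

Square k = 1,…,18 (k and 37−k give the same square):
1²=1, 2²=4, 3²=9, 4²=16, 5²=25, 6²=36, 7²≡12, 8²≡27, 9²≡7, 10²≡26, 11²≡10, 12²≡33, 13²≡21, 14²≡11, 15²≡3, 16²≡34, 17²≡30, 18²≡28 (mod 37).
So the quadratic residues mod 37 are {1, 3, 4, 7, 9, 10, 11, 12, 16, 21, 25, 26, 27, 28, 30, 33, 34, 36}.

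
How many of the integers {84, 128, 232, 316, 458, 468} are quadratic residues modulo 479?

(84/479) = +1 → QR.
(128/479) = +1 → QR.
(232/479) = -1 → non-residue.
(316/479) = -1 → non-residue.
(458/479) = -1 → non-residue.
(468/479) = -1 → non-residue.
Total quadratic residues among the 6: 2.

2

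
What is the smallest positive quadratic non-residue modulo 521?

(2/521) = +1, so 2 is a residue.
(3/521) = −1, so 3 is the smallest positive non-residue mod 521.

3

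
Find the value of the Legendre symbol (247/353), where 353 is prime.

-1

Reciprocity: 247 ≡ 3 and 353 ≡ 1 (mod 4), so (247/353) = +(353/247).
Reduce top mod 247: now compute (106/247).
Pull out 2: since 247 ≡ 7 (mod 8), (2/247) = +1.
Reciprocity: 53 ≡ 1 and 247 ≡ 3 (mod 4), so (53/247) = +(247/53).
Reduce top mod 53: now compute (35/53).
Reciprocity: 35 ≡ 3 and 53 ≡ 1 (mod 4), so (35/53) = +(53/35).
Reduce top mod 35: now compute (18/35).
Pull out 2: since 35 ≡ 3 (mod 8), (2/35) = -1.
Reciprocity: 9 ≡ 1 and 35 ≡ 3 (mod 4), so (9/35) = +(35/9).
Reduce top mod 9: now compute (8/9).
Pull out 2^3: since 9 ≡ 1 (mod 8), (2/9) = +1, so (2/9)^3 = +1.
Reached (1/9) = 1. Collecting the sign flips along the way, the symbol is -1.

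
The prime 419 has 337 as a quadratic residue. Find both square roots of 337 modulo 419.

143, 276

Since 419 ≡ 3 (mod 4), a square root of 337 is 337^((419+1)/4) = 337^105 mod 419.
Repeated squaring: 337^2≡20, 337^4≡400, 337^8≡361, 337^16≡12, 337^32≡144, 337^64≡205 (mod 419).
337^105 = 337^(64+32+8+1) ≡ 276 (mod 419).
Check: 276² = 76176 ≡ 337 (mod 419). The two roots are 143 and 276.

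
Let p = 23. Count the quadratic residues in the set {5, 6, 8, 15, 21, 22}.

(5/23) = -1 → non-residue.
(6/23) = +1 → QR.
(8/23) = +1 → QR.
(15/23) = -1 → non-residue.
(21/23) = -1 → non-residue.
(22/23) = -1 → non-residue.
Total quadratic residues among the 6: 2.

2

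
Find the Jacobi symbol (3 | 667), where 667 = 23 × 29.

-1

Reciprocity: 3 ≡ 3 and 667 ≡ 3 (mod 4), so (3/667) = −(667/3).
Reduce top mod 3: now compute (1/3).
Reached (1/3) = 1. Collecting the sign flips along the way, the symbol is -1.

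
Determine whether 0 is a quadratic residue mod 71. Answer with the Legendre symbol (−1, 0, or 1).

0

Top reduces to 0: gcd > 1, so the symbol is 0.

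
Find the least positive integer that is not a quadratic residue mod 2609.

(2/2609) = +1, so 2 is a residue.
(3/2609) = −1, so 3 is the smallest positive non-residue mod 2609.

3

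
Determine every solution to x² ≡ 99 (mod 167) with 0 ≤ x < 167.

44, 123

Since 167 ≡ 3 (mod 4), a square root of 99 is 99^((167+1)/4) = 99^42 mod 167.
Repeated squaring: 99^2≡115, 99^4≡32, 99^8≡22, 99^16≡150, 99^32≡122 (mod 167).
99^42 = 99^(32+8+2) ≡ 44 (mod 167).
Check: 44² = 1936 ≡ 99 (mod 167). The two roots are 44 and 123.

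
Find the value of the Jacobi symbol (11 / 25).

Reciprocity: 11 ≡ 3 and 25 ≡ 1 (mod 4), so (11/25) = +(25/11).
Reduce top mod 11: now compute (3/11).
Reciprocity: 3 ≡ 3 and 11 ≡ 3 (mod 4), so (3/11) = −(11/3).
Reduce top mod 3: now compute (2/3).
Pull out 2: since 3 ≡ 3 (mod 8), (2/3) = -1.
Reached (1/3) = 1. Collecting the sign flips along the way, the symbol is +1.

1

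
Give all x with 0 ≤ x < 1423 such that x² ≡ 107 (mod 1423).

360, 1063

Since 1423 ≡ 3 (mod 4), a square root of 107 is 107^((1423+1)/4) = 107^356 mod 1423.
Repeated squaring: 107^2≡65, 107^4≡1379, 107^8≡513, 107^16≡1337, 107^32≡281, 107^64≡696, 107^128≡596, 107^256≡889 (mod 1423).
107^356 = 107^(256+64+32+4) ≡ 1063 (mod 1423).
Check: 1063² = 1129969 ≡ 107 (mod 1423). The two roots are 360 and 1063.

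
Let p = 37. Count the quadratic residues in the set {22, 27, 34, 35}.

(22/37) = -1 → non-residue.
(27/37) = +1 → QR.
(34/37) = +1 → QR.
(35/37) = -1 → non-residue.
Total quadratic residues among the 4: 2.

2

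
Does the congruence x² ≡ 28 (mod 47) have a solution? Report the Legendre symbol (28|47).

Pull out 2^2: since 47 ≡ 7 (mod 8), (2/47) = +1, so (2/47)^2 = +1.
Reciprocity: 7 ≡ 3 and 47 ≡ 3 (mod 4), so (7/47) = −(47/7).
Reduce top mod 7: now compute (5/7).
Reciprocity: 5 ≡ 1 and 7 ≡ 3 (mod 4), so (5/7) = +(7/5).
Reduce top mod 5: now compute (2/5).
Pull out 2: since 5 ≡ 5 (mod 8), (2/5) = -1.
Reached (1/5) = 1. Collecting the sign flips along the way, the symbol is +1.

1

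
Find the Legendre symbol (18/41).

1

Pull out 2: since 41 ≡ 1 (mod 8), (2/41) = +1.
Reciprocity: 9 ≡ 1 and 41 ≡ 1 (mod 4), so (9/41) = +(41/9).
Reduce top mod 9: now compute (5/9).
Reciprocity: 5 ≡ 1 and 9 ≡ 1 (mod 4), so (5/9) = +(9/5).
Reduce top mod 5: now compute (4/5).
Pull out 2^2: since 5 ≡ 5 (mod 8), (2/5) = -1, so (2/5)^2 = +1.
Reached (1/5) = 1. Collecting the sign flips along the way, the symbol is +1.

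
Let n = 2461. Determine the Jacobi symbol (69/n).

Reciprocity: 69 ≡ 1 and 2461 ≡ 1 (mod 4), so (69/2461) = +(2461/69).
Reduce top mod 69: now compute (46/69).
Pull out 2: since 69 ≡ 5 (mod 8), (2/69) = -1.
Reciprocity: 23 ≡ 3 and 69 ≡ 1 (mod 4), so (23/69) = +(69/23).
Reduce top mod 23: now compute (0/23).
Top reduces to 0: gcd > 1, so the symbol is 0.

0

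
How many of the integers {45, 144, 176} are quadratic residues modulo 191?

2

(45/191) = +1 → QR.
(144/191) = +1 → QR.
(176/191) = -1 → non-residue.
Total quadratic residues among the 3: 2.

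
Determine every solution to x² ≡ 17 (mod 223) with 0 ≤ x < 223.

Since 223 ≡ 3 (mod 4), a square root of 17 is 17^((223+1)/4) = 17^56 mod 223.
Repeated squaring: 17^2≡66, 17^4≡119, 17^8≡112, 17^16≡56, 17^32≡14 (mod 223).
17^56 = 17^(32+16+8) ≡ 169 (mod 223).
Check: 169² = 28561 ≡ 17 (mod 223). The two roots are 54 and 169.

54, 169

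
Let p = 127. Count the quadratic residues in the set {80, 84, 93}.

(80/127) = -1 → non-residue.
(84/127) = +1 → QR.
(93/127) = -1 → non-residue.
Total quadratic residues among the 3: 1.

1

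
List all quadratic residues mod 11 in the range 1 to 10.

1, 3, 4, 5, 9

Square k = 1,…,5 (k and 11−k give the same square):
1²=1, 2²=4, 3²=9, 4²≡5, 5²≡3 (mod 11).
So the quadratic residues mod 11 are {1, 3, 4, 5, 9}.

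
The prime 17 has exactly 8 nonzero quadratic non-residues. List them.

3,5,6,7,10,11,12,14

Square k = 1,…,8 (k and 17−k give the same square):
1²=1, 2²=4, 3²=9, 4²=16, 5²≡8, 6²≡2, 7²≡15, 8²≡13 (mod 17).
The residues are {1, 2, 4, 8, 9, 13, 15, 16}; the non-residues are the remaining 8 nonzero classes.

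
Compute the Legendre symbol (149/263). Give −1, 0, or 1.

Reciprocity: 149 ≡ 1 and 263 ≡ 3 (mod 4), so (149/263) = +(263/149).
Reduce top mod 149: now compute (114/149).
Pull out 2: since 149 ≡ 5 (mod 8), (2/149) = -1.
Reciprocity: 57 ≡ 1 and 149 ≡ 1 (mod 4), so (57/149) = +(149/57).
Reduce top mod 57: now compute (35/57).
Reciprocity: 35 ≡ 3 and 57 ≡ 1 (mod 4), so (35/57) = +(57/35).
Reduce top mod 35: now compute (22/35).
Pull out 2: since 35 ≡ 3 (mod 8), (2/35) = -1.
Reciprocity: 11 ≡ 3 and 35 ≡ 3 (mod 4), so (11/35) = −(35/11).
Reduce top mod 11: now compute (2/11).
Pull out 2: since 11 ≡ 3 (mod 8), (2/11) = -1.
Reached (1/11) = 1. Collecting the sign flips along the way, the symbol is +1.

1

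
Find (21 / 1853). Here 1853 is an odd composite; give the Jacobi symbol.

Reciprocity: 21 ≡ 1 and 1853 ≡ 1 (mod 4), so (21/1853) = +(1853/21).
Reduce top mod 21: now compute (5/21).
Reciprocity: 5 ≡ 1 and 21 ≡ 1 (mod 4), so (5/21) = +(21/5).
Reduce top mod 5: now compute (1/5).
Reached (1/5) = 1. Collecting the sign flips along the way, the symbol is +1.

1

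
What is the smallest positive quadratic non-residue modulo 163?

2

(2/163) = −1, so 2 is the smallest positive non-residue mod 163.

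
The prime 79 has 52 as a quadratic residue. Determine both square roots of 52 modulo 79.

Since 79 ≡ 3 (mod 4), a square root of 52 is 52^((79+1)/4) = 52^20 mod 79.
Repeated squaring: 52^2≡18, 52^4≡8, 52^8≡64, 52^16≡67 (mod 79).
52^20 = 52^(16+4) ≡ 62 (mod 79).
Check: 62² = 3844 ≡ 52 (mod 79). The two roots are 17 and 62.

17, 62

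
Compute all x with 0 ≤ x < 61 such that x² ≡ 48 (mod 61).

61 ≡ 1 (mod 4), so we find a root by search.
Trying successive values, 29² = 841 ≡ 48 (mod 61). The other root is 61 − 29 = 32.

29, 32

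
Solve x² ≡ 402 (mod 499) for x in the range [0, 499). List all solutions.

Since 499 ≡ 3 (mod 4), a square root of 402 is 402^((499+1)/4) = 402^125 mod 499.
Repeated squaring: 402^2≡427, 402^4≡194, 402^8≡211, 402^16≡110, 402^32≡124, 402^64≡406 (mod 499).
402^125 = 402^(64+32+16+8+4+1) ≡ 416 (mod 499).
Check: 416² = 173056 ≡ 402 (mod 499). The two roots are 83 and 416.

83, 416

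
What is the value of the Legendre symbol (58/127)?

-1

Euler's criterion: (58/127) ≡ 58^63 (mod 127).
58^2 ≡ 62 (mod 127)
58^4 ≡ 34 (mod 127)
58^8 ≡ 13 (mod 127)
58^16 ≡ 42 (mod 127)
58^32 ≡ 113 (mod 127)
58^63 = 58^(32+16+8+4+2+1) ≡ 126 (mod 127).
Result is 126 ≡ −1, so (58/127) = −1.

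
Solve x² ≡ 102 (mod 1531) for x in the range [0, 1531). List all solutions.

Since 1531 ≡ 3 (mod 4), a square root of 102 is 102^((1531+1)/4) = 102^383 mod 1531.
Repeated squaring: 102^2≡1218, 102^4≡1516, 102^8≡225, 102^16≡102, 102^32≡1218, 102^64≡1516, 102^128≡225, 102^256≡102 (mod 1531).
102^383 = 102^(256+64+32+16+8+4+2+1) ≡ 225 (mod 1531).
Check: 225² = 50625 ≡ 102 (mod 1531). The two roots are 225 and 1306.

225, 1306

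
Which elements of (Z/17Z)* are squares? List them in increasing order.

Square k = 1,…,8 (k and 17−k give the same square):
1²=1, 2²=4, 3²=9, 4²=16, 5²≡8, 6²≡2, 7²≡15, 8²≡13 (mod 17).
So the quadratic residues mod 17 are {1, 2, 4, 8, 9, 13, 15, 16}.

1, 2, 4, 8, 9, 13, 15, 16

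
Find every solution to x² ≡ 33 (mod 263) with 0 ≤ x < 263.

Since 263 ≡ 3 (mod 4), a square root of 33 is 33^((263+1)/4) = 33^66 mod 263.
Repeated squaring: 33^2≡37, 33^4≡54, 33^8≡23, 33^16≡3, 33^32≡9, 33^64≡81 (mod 263).
33^66 = 33^(64+2) ≡ 104 (mod 263).
Check: 104² = 10816 ≡ 33 (mod 263). The two roots are 104 and 159.

104, 159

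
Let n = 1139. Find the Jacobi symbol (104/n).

1

Pull out 2^3: since 1139 ≡ 3 (mod 8), (2/1139) = -1, so (2/1139)^3 = -1.
Reciprocity: 13 ≡ 1 and 1139 ≡ 3 (mod 4), so (13/1139) = +(1139/13).
Reduce top mod 13: now compute (8/13).
Pull out 2^3: since 13 ≡ 5 (mod 8), (2/13) = -1, so (2/13)^3 = -1.
Reached (1/13) = 1. Collecting the sign flips along the way, the symbol is +1.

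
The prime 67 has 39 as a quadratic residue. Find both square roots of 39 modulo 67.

21, 46

Since 67 ≡ 3 (mod 4), a square root of 39 is 39^((67+1)/4) = 39^17 mod 67.
Repeated squaring: 39^2≡47, 39^4≡65, 39^8≡4, 39^16≡16 (mod 67).
39^17 = 39^(16+1) ≡ 21 (mod 67).
Check: 21² = 441 ≡ 39 (mod 67). The two roots are 21 and 46.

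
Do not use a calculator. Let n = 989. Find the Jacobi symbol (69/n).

0

Reciprocity: 69 ≡ 1 and 989 ≡ 1 (mod 4), so (69/989) = +(989/69).
Reduce top mod 69: now compute (23/69).
Reciprocity: 23 ≡ 3 and 69 ≡ 1 (mod 4), so (23/69) = +(69/23).
Reduce top mod 23: now compute (0/23).
Top reduces to 0: gcd > 1, so the symbol is 0.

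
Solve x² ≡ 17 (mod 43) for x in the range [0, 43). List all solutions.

Since 43 ≡ 3 (mod 4), a square root of 17 is 17^((43+1)/4) = 17^11 mod 43.
Repeated squaring: 17^2≡31, 17^4≡15, 17^8≡10 (mod 43).
17^11 = 17^(8+2+1) ≡ 24 (mod 43).
Check: 24² = 576 ≡ 17 (mod 43). The two roots are 19 and 24.

19, 24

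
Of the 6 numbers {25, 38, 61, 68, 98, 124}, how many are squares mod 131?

3

(25/131) = +1 → QR.
(38/131) = +1 → QR.
(61/131) = +1 → QR.
(68/131) = -1 → non-residue.
(98/131) = -1 → non-residue.
(124/131) = -1 → non-residue.
Total quadratic residues among the 6: 3.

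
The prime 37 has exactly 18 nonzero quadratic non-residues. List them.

Square k = 1,…,18 (k and 37−k give the same square):
1²=1, 2²=4, 3²=9, 4²=16, 5²=25, 6²=36, 7²≡12, 8²≡27, 9²≡7, 10²≡26, 11²≡10, 12²≡33, 13²≡21, 14²≡11, 15²≡3, 16²≡34, 17²≡30, 18²≡28 (mod 37).
The residues are {1, 3, 4, 7, 9, 10, 11, 12, 16, 21, 25, 26, 27, 28, 30, 33, 34, 36}; the non-residues are the remaining 18 nonzero classes.

2, 5, 6, 8, 13, 14, 15, 17, 18, 19, 20, 22, 23, 24, 29, 31, 32, 35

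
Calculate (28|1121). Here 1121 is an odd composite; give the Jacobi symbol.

1

Pull out 2^2: since 1121 ≡ 1 (mod 8), (2/1121) = +1, so (2/1121)^2 = +1.
Reciprocity: 7 ≡ 3 and 1121 ≡ 1 (mod 4), so (7/1121) = +(1121/7).
Reduce top mod 7: now compute (1/7).
Reached (1/7) = 1. Collecting the sign flips along the way, the symbol is +1.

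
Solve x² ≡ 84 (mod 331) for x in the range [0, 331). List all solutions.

Since 331 ≡ 3 (mod 4), a square root of 84 is 84^((331+1)/4) = 84^83 mod 331.
Repeated squaring: 84^2≡105, 84^4≡102, 84^8≡143, 84^16≡258, 84^32≡33, 84^64≡96 (mod 331).
84^83 = 84^(64+16+2+1) ≡ 49 (mod 331).
Check: 49² = 2401 ≡ 84 (mod 331). The two roots are 49 and 282.

49, 282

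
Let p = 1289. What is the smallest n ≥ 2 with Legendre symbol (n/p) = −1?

(2/1289) = +1, so 2 is a residue.
(3/1289) = −1, so 3 is the smallest positive non-residue mod 1289.

3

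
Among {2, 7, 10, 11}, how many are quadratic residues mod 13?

(2/13) = -1 → non-residue.
(7/13) = -1 → non-residue.
(10/13) = +1 → QR.
(11/13) = -1 → non-residue.
Total quadratic residues among the 4: 1.

1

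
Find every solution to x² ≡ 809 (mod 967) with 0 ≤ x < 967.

Since 967 ≡ 3 (mod 4), a square root of 809 is 809^((967+1)/4) = 809^242 mod 967.
Repeated squaring: 809^2≡789, 809^4≡740, 809^8≡278, 809^16≡891, 809^32≡941, 809^64≡676, 809^128≡552 (mod 967).
809^242 = 809^(128+64+32+16+2) ≡ 410 (mod 967).
Check: 410² = 168100 ≡ 809 (mod 967). The two roots are 410 and 557.

410, 557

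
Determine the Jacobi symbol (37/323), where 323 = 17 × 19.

Reciprocity: 37 ≡ 1 and 323 ≡ 3 (mod 4), so (37/323) = +(323/37).
Reduce top mod 37: now compute (27/37).
Reciprocity: 27 ≡ 3 and 37 ≡ 1 (mod 4), so (27/37) = +(37/27).
Reduce top mod 27: now compute (10/27).
Pull out 2: since 27 ≡ 3 (mod 8), (2/27) = -1.
Reciprocity: 5 ≡ 1 and 27 ≡ 3 (mod 4), so (5/27) = +(27/5).
Reduce top mod 5: now compute (2/5).
Pull out 2: since 5 ≡ 5 (mod 8), (2/5) = -1.
Reached (1/5) = 1. Collecting the sign flips along the way, the symbol is +1.

1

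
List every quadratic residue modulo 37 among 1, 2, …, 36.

1 3 4 7 9 10 11 12 16 21 25 26 27 28 30 33 34 36

Square k = 1,…,18 (k and 37−k give the same square):
1²=1, 2²=4, 3²=9, 4²=16, 5²=25, 6²=36, 7²≡12, 8²≡27, 9²≡7, 10²≡26, 11²≡10, 12²≡33, 13²≡21, 14²≡11, 15²≡3, 16²≡34, 17²≡30, 18²≡28 (mod 37).
So the quadratic residues mod 37 are {1, 3, 4, 7, 9, 10, 11, 12, 16, 21, 25, 26, 27, 28, 30, 33, 34, 36}.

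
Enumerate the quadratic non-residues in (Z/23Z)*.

5, 7, 10, 11, 14, 15, 17, 19, 20, 21, 22

Square k = 1,…,11 (k and 23−k give the same square):
1²=1, 2²=4, 3²=9, 4²=16, 5²≡2, 6²≡13, 7²≡3, 8²≡18, 9²≡12, 10²≡8, 11²≡6 (mod 23).
The residues are {1, 2, 3, 4, 6, 8, 9, 12, 13, 16, 18}; the non-residues are the remaining 11 nonzero classes.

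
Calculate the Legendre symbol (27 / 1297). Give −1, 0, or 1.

1

Reciprocity: 27 ≡ 3 and 1297 ≡ 1 (mod 4), so (27/1297) = +(1297/27).
Reduce top mod 27: now compute (1/27).
Reached (1/27) = 1. Collecting the sign flips along the way, the symbol is +1.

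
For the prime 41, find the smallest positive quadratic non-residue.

3

(2/41) = +1, so 2 is a residue.
(3/41) = −1, so 3 is the smallest positive non-residue mod 41.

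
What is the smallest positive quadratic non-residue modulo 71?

7

(2/71) = +1, so 2 is a residue.
(3/71) = +1, so 3 is a residue.
(4/71) = +1, so 4 is a residue.
(5/71) = +1, so 5 is a residue.
(6/71) = +1, so 6 is a residue.
(7/71) = −1, so 7 is the smallest positive non-residue mod 71.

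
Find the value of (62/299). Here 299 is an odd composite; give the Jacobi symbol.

Pull out 2: since 299 ≡ 3 (mod 8), (2/299) = -1.
Reciprocity: 31 ≡ 3 and 299 ≡ 3 (mod 4), so (31/299) = −(299/31).
Reduce top mod 31: now compute (20/31).
Pull out 2^2: since 31 ≡ 7 (mod 8), (2/31) = +1, so (2/31)^2 = +1.
Reciprocity: 5 ≡ 1 and 31 ≡ 3 (mod 4), so (5/31) = +(31/5).
Reduce top mod 5: now compute (1/5).
Reached (1/5) = 1. Collecting the sign flips along the way, the symbol is +1.

1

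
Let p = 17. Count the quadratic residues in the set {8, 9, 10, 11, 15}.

(8/17) = +1 → QR.
(9/17) = +1 → QR.
(10/17) = -1 → non-residue.
(11/17) = -1 → non-residue.
(15/17) = +1 → QR.
Total quadratic residues among the 5: 3.

3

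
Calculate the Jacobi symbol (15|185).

0

Reciprocity: 15 ≡ 3 and 185 ≡ 1 (mod 4), so (15/185) = +(185/15).
Reduce top mod 15: now compute (5/15).
Reciprocity: 5 ≡ 1 and 15 ≡ 3 (mod 4), so (5/15) = +(15/5).
Reduce top mod 5: now compute (0/5).
Top reduces to 0: gcd > 1, so the symbol is 0.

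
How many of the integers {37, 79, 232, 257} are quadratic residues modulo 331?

2

(37/331) = -1 → non-residue.
(79/331) = +1 → QR.
(232/331) = +1 → QR.
(257/331) = -1 → non-residue.
Total quadratic residues among the 4: 2.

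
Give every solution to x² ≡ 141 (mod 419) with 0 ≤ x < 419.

Since 419 ≡ 3 (mod 4), a square root of 141 is 141^((419+1)/4) = 141^105 mod 419.
Repeated squaring: 141^2≡188, 141^4≡148, 141^8≡116, 141^16≡48, 141^32≡209, 141^64≡105 (mod 419).
141^105 = 141^(64+32+8+1) ≡ 260 (mod 419).
Check: 260² = 67600 ≡ 141 (mod 419). The two roots are 159 and 260.

159, 260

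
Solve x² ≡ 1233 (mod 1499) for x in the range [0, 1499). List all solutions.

Since 1499 ≡ 3 (mod 4), a square root of 1233 is 1233^((1499+1)/4) = 1233^375 mod 1499.
Repeated squaring: 1233^2≡303, 1233^4≡370, 1233^8≡491, 1233^16≡1241, 1233^32≡608, 1233^64≡910, 1233^128≡652, 1233^256≡887 (mod 1499).
1233^375 = 1233^(256+64+32+16+4+2+1) ≡ 1384 (mod 1499).
Check: 1384² = 1915456 ≡ 1233 (mod 1499). The two roots are 115 and 1384.

115, 1384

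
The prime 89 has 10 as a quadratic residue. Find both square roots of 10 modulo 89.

30, 59

89 ≡ 1 (mod 4), so we find a root by search.
Trying successive values, 30² = 900 ≡ 10 (mod 89). The other root is 89 − 30 = 59.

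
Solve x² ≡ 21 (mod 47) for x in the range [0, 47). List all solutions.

16, 31

Since 47 ≡ 3 (mod 4), a square root of 21 is 21^((47+1)/4) = 21^12 mod 47.
Repeated squaring: 21^2≡18, 21^4≡42, 21^8≡25 (mod 47).
21^12 = 21^(8+4) ≡ 16 (mod 47).
Check: 16² = 256 ≡ 21 (mod 47). The two roots are 16 and 31.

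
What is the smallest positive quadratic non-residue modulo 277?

(2/277) = −1, so 2 is the smallest positive non-residue mod 277.

2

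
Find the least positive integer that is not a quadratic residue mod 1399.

(2/1399) = +1, so 2 is a residue.
(3/1399) = −1, so 3 is the smallest positive non-residue mod 1399.

3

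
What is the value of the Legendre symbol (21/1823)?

Reciprocity: 21 ≡ 1 and 1823 ≡ 3 (mod 4), so (21/1823) = +(1823/21).
Reduce top mod 21: now compute (17/21).
Reciprocity: 17 ≡ 1 and 21 ≡ 1 (mod 4), so (17/21) = +(21/17).
Reduce top mod 17: now compute (4/17).
Pull out 2^2: since 17 ≡ 1 (mod 8), (2/17) = +1, so (2/17)^2 = +1.
Reached (1/17) = 1. Collecting the sign flips along the way, the symbol is +1.

1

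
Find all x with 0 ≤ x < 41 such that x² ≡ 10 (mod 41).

16, 25

41 ≡ 1 (mod 4), so we find a root by search.
Trying successive values, 16² = 256 ≡ 10 (mod 41). The other root is 41 − 16 = 25.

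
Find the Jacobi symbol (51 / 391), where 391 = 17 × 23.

Reciprocity: 51 ≡ 3 and 391 ≡ 3 (mod 4), so (51/391) = −(391/51).
Reduce top mod 51: now compute (34/51).
Pull out 2: since 51 ≡ 3 (mod 8), (2/51) = -1.
Reciprocity: 17 ≡ 1 and 51 ≡ 3 (mod 4), so (17/51) = +(51/17).
Reduce top mod 17: now compute (0/17).
Top reduces to 0: gcd > 1, so the symbol is 0.

0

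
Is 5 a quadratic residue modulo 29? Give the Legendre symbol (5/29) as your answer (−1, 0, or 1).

1

Euler's criterion: (5/29) ≡ 5^14 (mod 29).
5^2 ≡ 25 (mod 29)
5^4 ≡ 16 (mod 29)
5^8 ≡ 24 (mod 29)
5^14 = 5^(8+4+2) ≡ 1 (mod 29).
Result is 1, so (5/29) = 1.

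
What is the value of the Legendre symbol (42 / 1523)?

Pull out 2: since 1523 ≡ 3 (mod 8), (2/1523) = -1.
Reciprocity: 21 ≡ 1 and 1523 ≡ 3 (mod 4), so (21/1523) = +(1523/21).
Reduce top mod 21: now compute (11/21).
Reciprocity: 11 ≡ 3 and 21 ≡ 1 (mod 4), so (11/21) = +(21/11).
Reduce top mod 11: now compute (10/11).
Pull out 2: since 11 ≡ 3 (mod 8), (2/11) = -1.
Reciprocity: 5 ≡ 1 and 11 ≡ 3 (mod 4), so (5/11) = +(11/5).
Reduce top mod 5: now compute (1/5).
Reached (1/5) = 1. Collecting the sign flips along the way, the symbol is +1.

1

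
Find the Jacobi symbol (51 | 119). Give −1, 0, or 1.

0

Reciprocity: 51 ≡ 3 and 119 ≡ 3 (mod 4), so (51/119) = −(119/51).
Reduce top mod 51: now compute (17/51).
Reciprocity: 17 ≡ 1 and 51 ≡ 3 (mod 4), so (17/51) = +(51/17).
Reduce top mod 17: now compute (0/17).
Top reduces to 0: gcd > 1, so the symbol is 0.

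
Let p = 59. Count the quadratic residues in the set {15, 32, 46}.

2

(15/59) = +1 → QR.
(32/59) = -1 → non-residue.
(46/59) = +1 → QR.
Total quadratic residues among the 3: 2.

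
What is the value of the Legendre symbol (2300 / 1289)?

1

First reduce: 2300 ≡ 1011 (mod 1289).
Reciprocity: 1011 ≡ 3 and 1289 ≡ 1 (mod 4), so (1011/1289) = +(1289/1011).
Reduce top mod 1011: now compute (278/1011).
Pull out 2: since 1011 ≡ 3 (mod 8), (2/1011) = -1.
Reciprocity: 139 ≡ 3 and 1011 ≡ 3 (mod 4), so (139/1011) = −(1011/139).
Reduce top mod 139: now compute (38/139).
Pull out 2: since 139 ≡ 3 (mod 8), (2/139) = -1.
Reciprocity: 19 ≡ 3 and 139 ≡ 3 (mod 4), so (19/139) = −(139/19).
Reduce top mod 19: now compute (6/19).
Pull out 2: since 19 ≡ 3 (mod 8), (2/19) = -1.
Reciprocity: 3 ≡ 3 and 19 ≡ 3 (mod 4), so (3/19) = −(19/3).
Reduce top mod 3: now compute (1/3).
Reached (1/3) = 1. Collecting the sign flips along the way, the symbol is +1.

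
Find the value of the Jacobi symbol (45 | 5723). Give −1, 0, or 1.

Reciprocity: 45 ≡ 1 and 5723 ≡ 3 (mod 4), so (45/5723) = +(5723/45).
Reduce top mod 45: now compute (8/45).
Pull out 2^3: since 45 ≡ 5 (mod 8), (2/45) = -1, so (2/45)^3 = -1.
Reached (1/45) = 1. Collecting the sign flips along the way, the symbol is -1.

-1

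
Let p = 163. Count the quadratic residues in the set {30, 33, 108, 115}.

2

(30/163) = -1 → non-residue.
(33/163) = +1 → QR.
(108/163) = -1 → non-residue.
(115/163) = +1 → QR.
Total quadratic residues among the 4: 2.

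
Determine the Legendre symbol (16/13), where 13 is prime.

1

First reduce: 16 ≡ 3 (mod 13).
Reciprocity: 3 ≡ 3 and 13 ≡ 1 (mod 4), so (3/13) = +(13/3).
Reduce top mod 3: now compute (1/3).
Reached (1/3) = 1. Collecting the sign flips along the way, the symbol is +1.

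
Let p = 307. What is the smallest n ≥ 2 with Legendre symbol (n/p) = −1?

2

(2/307) = −1, so 2 is the smallest positive non-residue mod 307.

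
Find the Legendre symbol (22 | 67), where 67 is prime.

1

Euler's criterion: (22/67) ≡ 22^33 (mod 67).
22^2 ≡ 15 (mod 67)
22^4 ≡ 24 (mod 67)
22^8 ≡ 40 (mod 67)
22^16 ≡ 59 (mod 67)
22^32 ≡ 64 (mod 67)
22^33 = 22^(32+1) ≡ 1 (mod 67).
Result is 1, so (22/67) = 1.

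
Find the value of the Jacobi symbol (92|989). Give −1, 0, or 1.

Pull out 2^2: since 989 ≡ 5 (mod 8), (2/989) = -1, so (2/989)^2 = +1.
Reciprocity: 23 ≡ 3 and 989 ≡ 1 (mod 4), so (23/989) = +(989/23).
Reduce top mod 23: now compute (0/23).
Top reduces to 0: gcd > 1, so the symbol is 0.

0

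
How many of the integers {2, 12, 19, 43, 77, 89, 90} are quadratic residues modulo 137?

3

(2/137) = +1 → QR.
(12/137) = -1 → non-residue.
(19/137) = +1 → QR.
(43/137) = -1 → non-residue.
(77/137) = +1 → QR.
(89/137) = -1 → non-residue.
(90/137) = -1 → non-residue.
Total quadratic residues among the 7: 3.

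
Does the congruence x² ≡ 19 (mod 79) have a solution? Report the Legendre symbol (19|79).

Reciprocity: 19 ≡ 3 and 79 ≡ 3 (mod 4), so (19/79) = −(79/19).
Reduce top mod 19: now compute (3/19).
Reciprocity: 3 ≡ 3 and 19 ≡ 3 (mod 4), so (3/19) = −(19/3).
Reduce top mod 3: now compute (1/3).
Reached (1/3) = 1. Collecting the sign flips along the way, the symbol is +1.

1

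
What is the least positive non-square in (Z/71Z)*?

(2/71) = +1, so 2 is a residue.
(3/71) = +1, so 3 is a residue.
(4/71) = +1, so 4 is a residue.
(5/71) = +1, so 5 is a residue.
(6/71) = +1, so 6 is a residue.
(7/71) = −1, so 7 is the smallest positive non-residue mod 71.

7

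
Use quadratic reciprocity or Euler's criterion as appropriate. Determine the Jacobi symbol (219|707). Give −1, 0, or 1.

Reciprocity: 219 ≡ 3 and 707 ≡ 3 (mod 4), so (219/707) = −(707/219).
Reduce top mod 219: now compute (50/219).
Pull out 2: since 219 ≡ 3 (mod 8), (2/219) = -1.
Reciprocity: 25 ≡ 1 and 219 ≡ 3 (mod 4), so (25/219) = +(219/25).
Reduce top mod 25: now compute (19/25).
Reciprocity: 19 ≡ 3 and 25 ≡ 1 (mod 4), so (19/25) = +(25/19).
Reduce top mod 19: now compute (6/19).
Pull out 2: since 19 ≡ 3 (mod 8), (2/19) = -1.
Reciprocity: 3 ≡ 3 and 19 ≡ 3 (mod 4), so (3/19) = −(19/3).
Reduce top mod 3: now compute (1/3).
Reached (1/3) = 1. Collecting the sign flips along the way, the symbol is +1.

1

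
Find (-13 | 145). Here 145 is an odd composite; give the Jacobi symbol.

First reduce: -13 ≡ 132 (mod 145).
Pull out 2^2: since 145 ≡ 1 (mod 8), (2/145) = +1, so (2/145)^2 = +1.
Reciprocity: 33 ≡ 1 and 145 ≡ 1 (mod 4), so (33/145) = +(145/33).
Reduce top mod 33: now compute (13/33).
Reciprocity: 13 ≡ 1 and 33 ≡ 1 (mod 4), so (13/33) = +(33/13).
Reduce top mod 13: now compute (7/13).
Reciprocity: 7 ≡ 3 and 13 ≡ 1 (mod 4), so (7/13) = +(13/7).
Reduce top mod 7: now compute (6/7).
Pull out 2: since 7 ≡ 7 (mod 8), (2/7) = +1.
Reciprocity: 3 ≡ 3 and 7 ≡ 3 (mod 4), so (3/7) = −(7/3).
Reduce top mod 3: now compute (1/3).
Reached (1/3) = 1. Collecting the sign flips along the way, the symbol is -1.

-1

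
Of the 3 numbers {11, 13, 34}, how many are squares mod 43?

2

(11/43) = +1 → QR.
(13/43) = +1 → QR.
(34/43) = -1 → non-residue.
Total quadratic residues among the 3: 2.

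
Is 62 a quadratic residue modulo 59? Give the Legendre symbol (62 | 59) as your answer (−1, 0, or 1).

1

Euler's criterion: (62/59) ≡ 3^29 (mod 59).
3^2 ≡ 9 (mod 59)
3^4 ≡ 22 (mod 59)
3^8 ≡ 12 (mod 59)
3^16 ≡ 26 (mod 59)
3^29 = 3^(16+8+4+1) ≡ 1 (mod 59).
Result is 1, so (62/59) = 1.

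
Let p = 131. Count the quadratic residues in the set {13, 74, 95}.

2

(13/131) = +1 → QR.
(74/131) = +1 → QR.
(95/131) = -1 → non-residue.
Total quadratic residues among the 3: 2.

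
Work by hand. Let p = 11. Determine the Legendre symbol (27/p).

First reduce: 27 ≡ 5 (mod 11).
Reciprocity: 5 ≡ 1 and 11 ≡ 3 (mod 4), so (5/11) = +(11/5).
Reduce top mod 5: now compute (1/5).
Reached (1/5) = 1. Collecting the sign flips along the way, the symbol is +1.

1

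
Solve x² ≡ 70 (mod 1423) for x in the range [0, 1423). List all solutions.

54, 1369

Since 1423 ≡ 3 (mod 4), a square root of 70 is 70^((1423+1)/4) = 70^356 mod 1423.
Repeated squaring: 70^2≡631, 70^4≡1144, 70^8≡999, 70^16≡478, 70^32≡804, 70^64≡374, 70^128≡422, 70^256≡209 (mod 1423).
70^356 = 70^(256+64+32+4) ≡ 1369 (mod 1423).
Check: 1369² = 1874161 ≡ 70 (mod 1423). The two roots are 54 and 1369.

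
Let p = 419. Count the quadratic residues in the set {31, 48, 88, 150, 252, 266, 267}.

4

(31/419) = -1 → non-residue.
(48/419) = +1 → QR.
(88/419) = +1 → QR.
(150/419) = -1 → non-residue.
(252/419) = +1 → QR.
(266/419) = +1 → QR.
(267/419) = -1 → non-residue.
Total quadratic residues among the 7: 4.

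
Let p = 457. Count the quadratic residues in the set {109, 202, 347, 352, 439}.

(109/457) = +1 → QR.
(202/457) = -1 → non-residue.
(347/457) = +1 → QR.
(352/457) = -1 → non-residue.
(439/457) = +1 → QR.
Total quadratic residues among the 5: 3.

3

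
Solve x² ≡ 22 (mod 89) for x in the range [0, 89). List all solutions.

17, 72

89 ≡ 1 (mod 4), so we find a root by search.
Trying successive values, 17² = 289 ≡ 22 (mod 89). The other root is 89 − 17 = 72.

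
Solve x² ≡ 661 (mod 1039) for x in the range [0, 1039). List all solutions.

Since 1039 ≡ 3 (mod 4), a square root of 661 is 661^((1039+1)/4) = 661^260 mod 1039.
Repeated squaring: 661^2≡541, 661^4≡722, 661^8≡745, 661^16≡199, 661^32≡119, 661^64≡654, 661^128≡687, 661^256≡263 (mod 1039).
661^260 = 661^(256+4) ≡ 788 (mod 1039).
Check: 788² = 620944 ≡ 661 (mod 1039). The two roots are 251 and 788.

251, 788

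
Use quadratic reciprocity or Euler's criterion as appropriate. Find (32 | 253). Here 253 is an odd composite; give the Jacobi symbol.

-1

Pull out 2^5: since 253 ≡ 5 (mod 8), (2/253) = -1, so (2/253)^5 = -1.
Reached (1/253) = 1. Collecting the sign flips along the way, the symbol is -1.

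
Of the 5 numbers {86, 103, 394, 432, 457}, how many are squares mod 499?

(86/499) = -1 → non-residue.
(103/499) = +1 → QR.
(394/499) = -1 → non-residue.
(432/499) = -1 → non-residue.
(457/499) = +1 → QR.
Total quadratic residues among the 5: 2.

2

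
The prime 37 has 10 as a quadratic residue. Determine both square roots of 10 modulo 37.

37 ≡ 1 (mod 4), so we find a root by search.
Trying successive values, 11² = 121 ≡ 10 (mod 37). The other root is 37 − 11 = 26.

11, 26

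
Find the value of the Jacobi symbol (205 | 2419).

0

Reciprocity: 205 ≡ 1 and 2419 ≡ 3 (mod 4), so (205/2419) = +(2419/205).
Reduce top mod 205: now compute (164/205).
Pull out 2^2: since 205 ≡ 5 (mod 8), (2/205) = -1, so (2/205)^2 = +1.
Reciprocity: 41 ≡ 1 and 205 ≡ 1 (mod 4), so (41/205) = +(205/41).
Reduce top mod 41: now compute (0/41).
Top reduces to 0: gcd > 1, so the symbol is 0.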